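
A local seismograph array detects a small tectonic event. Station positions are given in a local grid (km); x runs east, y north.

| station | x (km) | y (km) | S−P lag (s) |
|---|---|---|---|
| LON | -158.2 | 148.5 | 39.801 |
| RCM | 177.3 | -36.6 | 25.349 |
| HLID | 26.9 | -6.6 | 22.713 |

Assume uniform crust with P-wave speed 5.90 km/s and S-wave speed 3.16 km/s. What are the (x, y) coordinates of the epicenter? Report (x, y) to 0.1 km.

x ≈ 111.4 km, y ≈ 122.8 km

Distance from S−P lag: d = Δt · v_P v_S / (v_P − v_S) = Δt · (5.90·3.16)/(5.90−3.16) ≈ 6.8044·Δt.
So d_LON = 270.82, d_RCM = 172.48, d_HLID = 154.55 km.
Circle about each station: (x + 158.2)² + (y − 148.5)² = 270.82²; (x − 177.3)² + (y + 36.6)² = 172.48²; (x − 26.9)² + (y + 6.6)² = 154.55².
Subtracting the LON equation from the RCM and HLID equations removes the quadratic terms:
671.0 x − 370.2 y = 29289.48
370.2 x − 310.2 y = 3145.45
Solving the 2×2 system: x ≈ 111.4, y ≈ 122.8 km.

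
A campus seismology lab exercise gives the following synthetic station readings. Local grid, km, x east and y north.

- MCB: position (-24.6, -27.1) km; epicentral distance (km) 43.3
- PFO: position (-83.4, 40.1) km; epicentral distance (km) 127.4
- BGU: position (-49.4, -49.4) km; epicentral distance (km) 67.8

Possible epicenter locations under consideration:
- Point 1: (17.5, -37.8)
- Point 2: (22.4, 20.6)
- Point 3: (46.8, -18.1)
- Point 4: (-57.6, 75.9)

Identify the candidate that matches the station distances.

For each candidate, compare |candidate − station| to the reported distance:
Point 1: residuals MCB 0.1, PFO 0.1, BGU 0.1 → max 0.1 km
Point 2: residuals MCB 23.7, PFO 19.8, BGU 32.5 → max 32.5 km
Point 3: residuals MCB 28.7, PFO 15.2, BGU 33.4 → max 33.4 km
Point 4: residuals MCB 64.9, PFO 83.3, BGU 57.8 → max 83.3 km
Only Point 1 has all residuals ≈ 0.

Point 1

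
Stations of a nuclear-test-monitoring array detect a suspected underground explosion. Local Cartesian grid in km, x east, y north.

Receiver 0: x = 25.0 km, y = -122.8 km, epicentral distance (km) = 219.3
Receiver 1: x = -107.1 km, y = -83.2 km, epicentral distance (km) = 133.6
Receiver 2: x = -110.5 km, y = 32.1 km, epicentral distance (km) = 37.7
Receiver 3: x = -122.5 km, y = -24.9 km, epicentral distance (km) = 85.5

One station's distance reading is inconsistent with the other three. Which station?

Receiver 0

Solve using three stations at a time. Using Receiver 1, Receiver 2, Receiver 3 (subtract circle equations pairwise → linear system) gives (x, y) ≈ (-75.7, 46.7).
Distances from that point to each station vs reported:
  Receiver 0: calculated 197.1 vs reported 219.3 → residual 22.2 km
  Receiver 1: calculated 133.6 vs reported 133.6 → residual 0.0 km
  Receiver 2: calculated 37.7 vs reported 37.7 → residual 0.0 km
  Receiver 3: calculated 85.5 vs reported 85.5 → residual 0.0 km
Receiver 1, Receiver 2, Receiver 3 are mutually consistent (residuals ≈ 0); Receiver 0 is off by 22.2 km.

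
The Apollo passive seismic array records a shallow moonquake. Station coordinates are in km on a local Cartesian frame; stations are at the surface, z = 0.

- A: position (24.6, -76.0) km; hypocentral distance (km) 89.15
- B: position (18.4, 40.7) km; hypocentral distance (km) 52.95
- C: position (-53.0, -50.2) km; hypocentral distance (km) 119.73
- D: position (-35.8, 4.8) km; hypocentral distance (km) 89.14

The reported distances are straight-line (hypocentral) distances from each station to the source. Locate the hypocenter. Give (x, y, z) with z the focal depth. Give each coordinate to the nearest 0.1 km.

Each station gives a sphere (x−x_i)² + (y−y_i)² + z² = d_i² (stations at z=0).
Subtracting the A sphere from B and C: z² cancels, leaving linear equations in x and y:
-12.4 x + 233.4 y = 757.91
-155.2 x + 51.6 y = -7439.67
Solving: x ≈ 49.897, y ≈ 5.898 km (keep extra digits for the depth step; rounded: 49.9, 5.9).
Then from the A sphere: z² = 89.15² − (x − 24.6)² − (y + 76.0)² with x = 49.897, y = 5.898, so z ≈ 24.505 ≈ 24.5 km.

(49.9, 5.9, 24.5)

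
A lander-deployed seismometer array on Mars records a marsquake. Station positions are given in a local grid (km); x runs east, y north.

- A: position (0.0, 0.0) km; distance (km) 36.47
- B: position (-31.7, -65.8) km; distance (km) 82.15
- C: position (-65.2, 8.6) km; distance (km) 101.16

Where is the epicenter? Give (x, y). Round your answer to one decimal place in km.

x ≈ 33.1 km, y ≈ -15.3 km

Circle about each station: x² + y² = 36.47²; (x + 31.7)² + (y + 65.8)² = 82.15²; (x + 65.2)² + (y − 8.6)² = 101.16².
Subtracting the A equation from the B and C equations removes the quadratic terms:
-63.4 x − 131.6 y = -84.03
-130.4 x + 17.2 y = -4578.28
Solving the 2×2 system: x ≈ 33.1, y ≈ -15.3 km.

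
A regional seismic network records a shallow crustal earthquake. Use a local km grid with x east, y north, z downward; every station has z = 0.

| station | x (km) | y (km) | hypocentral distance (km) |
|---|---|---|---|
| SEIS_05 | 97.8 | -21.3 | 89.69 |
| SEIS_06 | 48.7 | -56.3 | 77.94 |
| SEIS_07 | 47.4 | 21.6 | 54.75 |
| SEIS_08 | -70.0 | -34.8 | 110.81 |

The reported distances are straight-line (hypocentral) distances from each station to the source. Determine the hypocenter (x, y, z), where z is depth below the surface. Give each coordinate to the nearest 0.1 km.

(24.1, 2.0, 45.5)

Each station gives a sphere (x−x_i)² + (y−y_i)² + z² = d_i² (stations at z=0).
Subtracting the SEIS_05 sphere from SEIS_06 and SEIS_07: z² cancels, leaving linear equations in x and y:
-98.2 x − 70.0 y = -2507.50
-100.8 x + 85.8 y = -2258.48
Solving: x ≈ 24.108, y ≈ 2.001 km (keep extra digits for the depth step; rounded: 24.1, 2.0).
Then from the SEIS_05 sphere: z² = 89.69² − (x − 97.8)² − (y + 21.3)² with x = 24.108, y = 2.001, so z ≈ 45.507 ≈ 45.5 km.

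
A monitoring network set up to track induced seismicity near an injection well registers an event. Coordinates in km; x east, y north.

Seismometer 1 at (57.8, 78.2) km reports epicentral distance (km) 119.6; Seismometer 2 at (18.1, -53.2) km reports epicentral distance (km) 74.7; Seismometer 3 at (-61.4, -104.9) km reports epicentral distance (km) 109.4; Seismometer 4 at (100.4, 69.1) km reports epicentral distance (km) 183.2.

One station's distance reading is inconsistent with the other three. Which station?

Seismometer 4

Solve using three stations at a time. Using Seismometer 1, Seismometer 2, Seismometer 3 (subtract circle equations pairwise → linear system) gives (x, y) ≈ (-33.4, 0.9).
Distances from that point to each station vs reported:
  Seismometer 1: calculated 119.6 vs reported 119.6 → residual 0.0 km
  Seismometer 2: calculated 74.7 vs reported 74.7 → residual 0.0 km
  Seismometer 3: calculated 109.4 vs reported 109.4 → residual 0.0 km
  Seismometer 4: calculated 150.2 vs reported 183.2 → residual 33.0 km
Seismometer 1, Seismometer 2, Seismometer 3 are mutually consistent (residuals ≈ 0); Seismometer 4 is off by 33.0 km.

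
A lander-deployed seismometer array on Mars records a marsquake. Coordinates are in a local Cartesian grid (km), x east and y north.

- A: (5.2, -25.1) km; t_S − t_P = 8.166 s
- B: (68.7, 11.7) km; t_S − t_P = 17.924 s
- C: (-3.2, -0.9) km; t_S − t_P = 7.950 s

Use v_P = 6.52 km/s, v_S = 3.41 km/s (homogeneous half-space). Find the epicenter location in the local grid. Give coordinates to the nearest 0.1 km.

Distance from S−P lag: d = Δt · v_P v_S / (v_P − v_S) = Δt · (6.52·3.41)/(6.52−3.41) ≈ 7.1489·Δt.
So d_A = 58.38, d_B = 128.14, d_C = 56.83 km.
Circle about each station: (x − 5.2)² + (y + 25.1)² = 58.38²; (x − 68.7)² + (y − 11.7)² = 128.14²; (x + 3.2)² + (y + 0.9)² = 56.83².
Subtracting pairs of circle equations eliminates x²+y² and gives linear equations (the radical axes):
127.0 x + 73.6 y = -8812.11
-16.8 x + 48.4 y = -467.42
Solving the 2×2 system: x ≈ -53.1, y ≈ -28.1 km.

x ≈ -53.1 km, y ≈ -28.1 km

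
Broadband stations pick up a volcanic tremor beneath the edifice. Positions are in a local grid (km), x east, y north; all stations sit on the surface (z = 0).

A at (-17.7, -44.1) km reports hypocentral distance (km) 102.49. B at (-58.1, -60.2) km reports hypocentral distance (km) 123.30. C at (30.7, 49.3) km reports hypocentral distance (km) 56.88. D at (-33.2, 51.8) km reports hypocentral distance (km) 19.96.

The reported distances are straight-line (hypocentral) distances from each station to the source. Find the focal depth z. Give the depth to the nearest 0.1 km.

Each station gives a sphere (x−x_i)² + (y−y_i)² + z² = d_i² (stations at z=0).
Subtracting the A sphere from B and C: z² cancels, leaving linear equations in x and y:
-80.8 x − 32.2 y = 42.86
96.8 x + 186.8 y = 8383.75
Solving: x ≈ -23.209, y ≈ 56.908 km (keep extra digits for the depth step; rounded: -23.2, 56.9).
Then from the A sphere: z² = 102.49² − (x + 17.7)² − (y + 44.1)² with x = -23.209, y = 56.908, so z ≈ 16.469 ≈ 16.5 km.
Check against D (with the unrounded solution): distance 19.93 ≈ 19.96 km. ✓

z ≈ 16.5 km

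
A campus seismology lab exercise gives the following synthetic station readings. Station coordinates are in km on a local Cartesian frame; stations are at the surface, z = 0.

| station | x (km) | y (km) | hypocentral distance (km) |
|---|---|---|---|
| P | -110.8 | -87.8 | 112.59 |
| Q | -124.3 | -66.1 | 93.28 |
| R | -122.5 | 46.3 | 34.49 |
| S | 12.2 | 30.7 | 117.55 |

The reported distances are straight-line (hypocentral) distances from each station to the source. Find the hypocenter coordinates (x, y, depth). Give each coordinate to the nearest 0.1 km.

Each station gives a sphere (x−x_i)² + (y−y_i)² + z² = d_i² (stations at z=0).
Subtracting the P sphere from Q and R: z² cancels, leaving linear equations in x and y:
-27.0 x + 43.4 y = 3809.57
-23.4 x + 268.2 y = 8651.41
Solving: x ≈ -103.802, y ≈ 23.201 km (keep extra digits for the depth step; rounded: -103.8, 23.2).
Then from the P sphere: z² = 112.59² − (x + 110.8)² − (y + 87.8)² with x = -103.802, y = 23.201, so z ≈ 17.502 ≈ 17.5 km.

x ≈ -103.8 km, y ≈ 23.2 km, depth ≈ 17.5 km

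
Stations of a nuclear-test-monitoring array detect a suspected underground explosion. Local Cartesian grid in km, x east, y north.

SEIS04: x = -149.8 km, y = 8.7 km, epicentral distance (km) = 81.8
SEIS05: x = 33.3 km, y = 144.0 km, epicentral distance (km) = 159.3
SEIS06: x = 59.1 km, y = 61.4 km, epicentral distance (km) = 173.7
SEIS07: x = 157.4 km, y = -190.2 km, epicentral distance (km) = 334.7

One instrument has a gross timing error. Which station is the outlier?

Solve using three stations at a time. Using SEIS04, SEIS05, SEIS06 (subtract circle equations pairwise → linear system) gives (x, y) ≈ (-113.4, 81.9).
Distances from that point to each station vs reported:
  SEIS04: calculated 81.8 vs reported 81.8 → residual 0.0 km
  SEIS05: calculated 159.3 vs reported 159.3 → residual 0.0 km
  SEIS06: calculated 173.7 vs reported 173.7 → residual 0.0 km
  SEIS07: calculated 383.9 vs reported 334.7 → residual 49.2 km
SEIS04, SEIS05, SEIS06 are mutually consistent (residuals ≈ 0); SEIS07 is off by 49.2 km.

SEIS07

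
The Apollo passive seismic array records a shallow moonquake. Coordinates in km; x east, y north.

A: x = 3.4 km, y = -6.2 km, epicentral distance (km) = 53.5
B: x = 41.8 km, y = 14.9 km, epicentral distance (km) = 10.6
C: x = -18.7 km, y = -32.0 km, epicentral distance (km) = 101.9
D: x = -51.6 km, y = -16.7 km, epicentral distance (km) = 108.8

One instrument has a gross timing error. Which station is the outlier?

Solve using three stations at a time. Using A, B, D (subtract circle equations pairwise → linear system) gives (x, y) ≈ (52.4, 15.3).
Distances from that point to each station vs reported:
  A: calculated 53.5 vs reported 53.5 → residual 0.0 km
  B: calculated 10.6 vs reported 10.6 → residual 0.0 km
  C: calculated 85.4 vs reported 101.9 → residual 16.5 km
  D: calculated 108.8 vs reported 108.8 → residual 0.0 km
A, B, D are mutually consistent (residuals ≈ 0); C is off by 16.5 km.

C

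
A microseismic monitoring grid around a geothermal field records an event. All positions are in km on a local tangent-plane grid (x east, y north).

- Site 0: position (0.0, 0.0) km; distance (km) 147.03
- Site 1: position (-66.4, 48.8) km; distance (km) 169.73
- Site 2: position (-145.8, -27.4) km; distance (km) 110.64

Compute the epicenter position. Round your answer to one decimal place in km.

-85.1 km east, -119.9 km north

Circle about each station: x² + y² = 147.03²; (x + 66.4)² + (y − 48.8)² = 169.73²; (x + 145.8)² + (y + 27.4)² = 110.64².
Subtracting the Site 0 equation from the Site 1 and Site 2 equations removes the quadratic terms:
-132.8 x + 97.6 y = -400.05
-291.6 x − 54.8 y = 31385.01
Solving the 2×2 system: x ≈ -85.1, y ≈ -119.9 km.
Check against Site 0 (with the unrounded x, y): √(x²+y²) = 147.02 ≈ 147.03 km. ✓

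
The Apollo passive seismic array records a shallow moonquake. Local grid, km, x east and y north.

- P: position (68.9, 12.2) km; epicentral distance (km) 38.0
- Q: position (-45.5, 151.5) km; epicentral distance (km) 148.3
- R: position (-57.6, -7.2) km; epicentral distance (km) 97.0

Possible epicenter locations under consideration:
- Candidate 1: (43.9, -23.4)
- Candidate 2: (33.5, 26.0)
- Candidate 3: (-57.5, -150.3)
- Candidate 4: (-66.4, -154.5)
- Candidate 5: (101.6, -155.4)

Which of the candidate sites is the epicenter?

Candidate 2

For each candidate, compare |candidate − station| to the reported distance:
Candidate 1: residuals P 5.5, Q 48.1, R 5.8 → max 48.1 km
Candidate 2: residuals P 0.0, Q 0.0, R 0.0 → max 0.0 km
Candidate 3: residuals P 167.9, Q 153.7, R 46.1 → max 167.9 km
Candidate 4: residuals P 176.7, Q 158.4, R 50.6 → max 176.7 km
Candidate 5: residuals P 132.8, Q 192.0, R 120.5 → max 192.0 km
Only Candidate 2 has all residuals ≈ 0.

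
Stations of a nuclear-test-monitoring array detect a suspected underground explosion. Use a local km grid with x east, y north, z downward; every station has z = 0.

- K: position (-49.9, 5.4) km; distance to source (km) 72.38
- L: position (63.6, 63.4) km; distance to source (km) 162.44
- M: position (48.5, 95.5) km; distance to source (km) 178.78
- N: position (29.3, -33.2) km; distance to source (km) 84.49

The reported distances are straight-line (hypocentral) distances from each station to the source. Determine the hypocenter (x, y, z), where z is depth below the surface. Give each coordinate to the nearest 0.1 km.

Each station gives a sphere (x−x_i)² + (y−y_i)² + z² = d_i² (stations at z=0).
Subtracting the K sphere from L and M: z² cancels, leaving linear equations in x and y:
227.0 x + 116.0 y = -15602.54
196.8 x + 180.2 y = -17770.09
Solving: x ≈ -41.504, y ≈ -53.286 km (keep extra digits for the depth step; rounded: -41.5, -53.3).
Then from the K sphere: z² = 72.38² − (x + 49.9)² − (y − 5.4)² with x = -41.504, y = -53.286, so z ≈ 41.525 ≈ 41.5 km.
Check against N (with the unrounded solution): distance 84.50 ≈ 84.49 km. ✓

(-41.5, -53.3, 41.5)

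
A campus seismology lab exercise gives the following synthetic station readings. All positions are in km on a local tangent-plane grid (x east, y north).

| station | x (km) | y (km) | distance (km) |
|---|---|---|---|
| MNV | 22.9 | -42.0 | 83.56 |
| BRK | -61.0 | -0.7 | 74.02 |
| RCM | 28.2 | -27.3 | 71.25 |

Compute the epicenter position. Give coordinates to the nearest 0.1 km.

Circle about each station: (x − 22.9)² + (y + 42.0)² = 83.56²; (x + 61.0)² + (y + 0.7)² = 74.02²; (x − 28.2)² + (y + 27.3)² = 71.25².
Subtracting the MNV equation from the BRK and RCM equations removes the quadratic terms:
-167.8 x + 82.6 y = 2936.39
10.6 x + 29.4 y = 1157.83
Solving the 2×2 system: x ≈ 1.6, y ≈ 38.8 km.

x ≈ 1.6 km, y ≈ 38.8 km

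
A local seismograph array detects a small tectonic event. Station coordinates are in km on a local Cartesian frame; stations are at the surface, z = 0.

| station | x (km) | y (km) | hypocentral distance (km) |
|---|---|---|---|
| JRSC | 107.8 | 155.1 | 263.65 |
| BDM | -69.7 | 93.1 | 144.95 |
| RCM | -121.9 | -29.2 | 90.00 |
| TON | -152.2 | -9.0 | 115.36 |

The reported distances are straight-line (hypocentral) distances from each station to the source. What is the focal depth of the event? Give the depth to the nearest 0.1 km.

66.8 km

Each station gives a sphere (x−x_i)² + (y−y_i)² + z² = d_i² (stations at z=0).
Subtracting the JRSC sphere from BDM and RCM: z² cancels, leaving linear equations in x and y:
-355.0 x − 124.0 y = 26349.67
-459.4 x − 368.6 y = 41446.72
Solving: x ≈ -61.893, y ≈ -35.304 km (keep extra digits for the depth step; rounded: -61.9, -35.3).
Then from the JRSC sphere: z² = 263.65² − (x − 107.8)² − (y − 155.1)² with x = -61.893, y = -35.304, so z ≈ 66.798 ≈ 66.8 km.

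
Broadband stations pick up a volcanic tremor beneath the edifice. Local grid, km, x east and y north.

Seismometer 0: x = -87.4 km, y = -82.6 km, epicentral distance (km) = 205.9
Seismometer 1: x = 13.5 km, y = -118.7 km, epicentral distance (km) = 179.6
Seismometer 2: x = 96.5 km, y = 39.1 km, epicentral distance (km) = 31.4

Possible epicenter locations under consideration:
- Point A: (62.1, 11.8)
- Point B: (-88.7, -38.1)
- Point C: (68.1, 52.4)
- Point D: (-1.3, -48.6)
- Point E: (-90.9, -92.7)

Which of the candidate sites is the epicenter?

For each candidate, compare |candidate − station| to the reported distance:
Point A: residuals Seismometer 0 29.1, Seismometer 1 40.3, Seismometer 2 12.5 → max 40.3 km
Point B: residuals Seismometer 0 161.4, Seismometer 1 49.4, Seismometer 2 169.2 → max 169.2 km
Point C: residuals Seismometer 0 0.0, Seismometer 1 0.0, Seismometer 2 0.0 → max 0.0 km
Point D: residuals Seismometer 0 113.3, Seismometer 1 108.0, Seismometer 2 100.0 → max 113.3 km
Point E: residuals Seismometer 0 195.2, Seismometer 1 72.0, Seismometer 2 197.7 → max 197.7 km
Only Point C has all residuals ≈ 0.

Point C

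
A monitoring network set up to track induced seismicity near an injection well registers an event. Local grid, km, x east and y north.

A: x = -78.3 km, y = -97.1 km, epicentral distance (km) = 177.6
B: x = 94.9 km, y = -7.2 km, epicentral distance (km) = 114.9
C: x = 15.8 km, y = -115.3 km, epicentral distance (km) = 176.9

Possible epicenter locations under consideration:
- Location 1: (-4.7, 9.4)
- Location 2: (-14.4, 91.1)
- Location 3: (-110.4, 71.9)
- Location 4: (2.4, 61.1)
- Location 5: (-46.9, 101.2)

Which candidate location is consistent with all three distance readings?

For each candidate, compare |candidate − station| to the reported distance:
Location 1: residuals A 48.1, B 13.9, C 50.5 → max 50.5 km
Location 2: residuals A 21.2, B 32.1, C 31.7 → max 32.1 km
Location 3: residuals A 5.6, B 105.1, C 48.9 → max 105.1 km
Location 4: residuals A 0.0, B 0.1, C 0.0 → max 0.1 km
Location 5: residuals A 23.2, B 63.6, C 48.5 → max 63.6 km
Only Location 4 has all residuals ≈ 0.

Location 4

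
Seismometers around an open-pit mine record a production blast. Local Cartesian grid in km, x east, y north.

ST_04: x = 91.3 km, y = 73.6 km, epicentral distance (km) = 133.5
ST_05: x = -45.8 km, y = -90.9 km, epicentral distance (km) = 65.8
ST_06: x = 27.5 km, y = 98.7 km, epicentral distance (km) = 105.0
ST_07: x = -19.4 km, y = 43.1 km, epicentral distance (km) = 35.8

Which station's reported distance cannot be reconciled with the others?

ST_05

Solve using three stations at a time. Using ST_04, ST_06, ST_07 (subtract circle equations pairwise → linear system) gives (x, y) ≈ (-24.8, 7.6).
Distances from that point to each station vs reported:
  ST_04: calculated 133.5 vs reported 133.5 → residual 0.0 km
  ST_05: calculated 100.7 vs reported 65.8 → residual 34.9 km
  ST_06: calculated 105.0 vs reported 105.0 → residual 0.0 km
  ST_07: calculated 35.9 vs reported 35.8 → residual 0.1 km
ST_04, ST_06, ST_07 are mutually consistent (residuals ≈ 0); ST_05 is off by 34.9 km.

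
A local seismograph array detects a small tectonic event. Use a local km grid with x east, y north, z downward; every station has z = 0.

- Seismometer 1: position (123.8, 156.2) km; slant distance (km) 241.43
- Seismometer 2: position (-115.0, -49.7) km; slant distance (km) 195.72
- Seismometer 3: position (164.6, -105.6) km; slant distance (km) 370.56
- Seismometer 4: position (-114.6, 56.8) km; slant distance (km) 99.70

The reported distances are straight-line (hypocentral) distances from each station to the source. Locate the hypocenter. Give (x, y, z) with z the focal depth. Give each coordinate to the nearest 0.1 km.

Each station gives a sphere (x−x_i)² + (y−y_i)² + z² = d_i² (stations at z=0).
Subtracting the Seismometer 1 sphere from Seismometer 2 and Seismometer 3: z² cancels, leaving linear equations in x and y:
-477.6 x − 411.8 y = -4047.66
81.6 x − 523.6 y = -80506.63
Solving: x ≈ -109.398, y ≈ 136.707 km (keep extra digits for the depth step; rounded: -109.4, 136.7).
Then from the Seismometer 1 sphere: z² = 241.43² − (x − 123.8)² − (y − 156.2)² with x = -109.398, y = 136.707, so z ≈ 59.390 ≈ 59.4 km.
Check against Seismometer 4 (with the unrounded solution): distance 99.70 ≈ 99.70 km. ✓

x ≈ -109.4 km, y ≈ 136.7 km, depth ≈ 59.4 km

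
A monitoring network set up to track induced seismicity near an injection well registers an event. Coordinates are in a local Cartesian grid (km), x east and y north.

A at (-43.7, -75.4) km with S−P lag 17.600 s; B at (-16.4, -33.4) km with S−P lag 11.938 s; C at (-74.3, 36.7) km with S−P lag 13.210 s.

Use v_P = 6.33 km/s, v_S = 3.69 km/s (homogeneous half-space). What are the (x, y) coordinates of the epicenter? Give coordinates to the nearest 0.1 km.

Distance from S−P lag: d = Δt · v_P v_S / (v_P − v_S) = Δt · (6.33·3.69)/(6.33−3.69) ≈ 8.8476·Δt.
So d_A = 155.72, d_B = 105.62, d_C = 116.88 km.
Circle about each station: (x + 43.7)² + (y + 75.4)² = 155.72²; (x + 16.4)² + (y + 33.4)² = 105.62²; (x + 74.3)² + (y − 36.7)² = 116.88².
Subtracting the A equation from the B and C equations removes the quadratic terms:
54.6 x + 84.0 y = 6882.80
-61.2 x + 224.2 y = 9860.31
Solving the 2×2 system: x ≈ 41.1, y ≈ 55.2 km.
Check against A (with the unrounded x, y): √((x + 43.7)²+(y + 75.4)²) = 155.74 ≈ 155.72 km. ✓

41.1 km east, 55.2 km north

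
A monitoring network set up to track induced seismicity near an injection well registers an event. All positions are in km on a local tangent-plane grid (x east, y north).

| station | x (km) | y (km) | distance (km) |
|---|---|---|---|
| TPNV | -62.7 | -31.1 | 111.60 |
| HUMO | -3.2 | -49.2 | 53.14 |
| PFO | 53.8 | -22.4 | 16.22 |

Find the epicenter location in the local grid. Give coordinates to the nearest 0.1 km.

Circle about each station: (x + 62.7)² + (y + 31.1)² = 111.60²; (x + 3.2)² + (y + 49.2)² = 53.14²; (x − 53.8)² + (y + 22.4)² = 16.22².
Subtracting the TPNV equation from the HUMO and PFO equations removes the quadratic terms:
119.0 x − 36.2 y = 7163.08
233.0 x + 17.4 y = 10689.17
Solving the 2×2 system: x ≈ 48.7, y ≈ -37.8 km.

48.7 km east, -37.8 km north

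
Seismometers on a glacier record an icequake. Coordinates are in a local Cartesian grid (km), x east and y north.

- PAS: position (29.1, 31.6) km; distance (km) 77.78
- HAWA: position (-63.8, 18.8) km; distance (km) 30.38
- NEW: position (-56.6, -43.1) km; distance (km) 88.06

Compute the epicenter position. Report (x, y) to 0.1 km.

Circle about each station: (x − 29.1)² + (y − 31.6)² = 77.78²; (x + 63.8)² + (y − 18.8)² = 30.38²; (x + 56.6)² + (y + 43.1)² = 88.06².
Subtracting the PAS equation from the HAWA and NEW equations removes the quadratic terms:
-185.8 x − 25.6 y = 7705.29
-171.4 x − 149.4 y = 1510.96
Solving the 2×2 system: x ≈ -47.6, y ≈ 44.5 km.
Check against PAS (with the unrounded x, y): √((x − 29.1)²+(y − 31.6)²) = 77.78 ≈ 77.78 km. ✓

x ≈ -47.6 km, y ≈ 44.5 km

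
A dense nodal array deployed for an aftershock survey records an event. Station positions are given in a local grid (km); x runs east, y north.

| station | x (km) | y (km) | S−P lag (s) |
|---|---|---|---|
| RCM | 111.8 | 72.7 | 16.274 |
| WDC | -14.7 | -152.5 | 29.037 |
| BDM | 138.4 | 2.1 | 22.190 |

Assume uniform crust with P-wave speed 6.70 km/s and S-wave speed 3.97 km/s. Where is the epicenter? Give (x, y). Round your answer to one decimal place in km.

(-36.2, 129.6)

Distance from S−P lag: d = Δt · v_P v_S / (v_P − v_S) = Δt · (6.70·3.97)/(6.70−3.97) ≈ 9.7432·Δt.
So d_RCM = 158.56, d_WDC = 282.91, d_BDM = 216.20 km.
Circle about each station: (x − 111.8)² + (y − 72.7)² = 158.56²; (x + 14.7)² + (y + 152.5)² = 282.91²; (x − 138.4)² + (y − 2.1)² = 216.20².
Subtracting the RCM equation from the WDC and BDM equations removes the quadratic terms:
-253.0 x − 450.4 y = -49208.98
53.2 x − 141.2 y = -20226.73
Solving the 2×2 system: x ≈ -36.2, y ≈ 129.6 km.
Check against RCM (with the unrounded x, y): √((x − 111.8)²+(y − 72.7)²) = 158.58 ≈ 158.56 km. ✓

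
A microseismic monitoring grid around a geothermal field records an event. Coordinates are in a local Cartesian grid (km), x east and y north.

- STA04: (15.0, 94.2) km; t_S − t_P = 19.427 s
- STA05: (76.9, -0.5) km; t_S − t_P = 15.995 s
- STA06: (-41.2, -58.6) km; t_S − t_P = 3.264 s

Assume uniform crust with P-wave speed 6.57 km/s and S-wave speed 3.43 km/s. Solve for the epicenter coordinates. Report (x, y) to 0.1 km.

x ≈ -31.9 km, y ≈ -37.1 km

Distance from S−P lag: d = Δt · v_P v_S / (v_P − v_S) = Δt · (6.57·3.43)/(6.57−3.43) ≈ 7.1768·Δt.
So d_STA04 = 139.42, d_STA05 = 114.79, d_STA06 = 23.43 km.
Circle about each station: (x − 15.0)² + (y − 94.2)² = 139.42²; (x − 76.9)² + (y + 0.5)² = 114.79²; (x + 41.2)² + (y + 58.6)² = 23.43².
Subtracting the STA04 equation from the STA05 and STA06 equations removes the quadratic terms:
123.8 x − 189.4 y = 3076.41
-112.4 x − 305.6 y = 14921.73
Solving the 2×2 system: x ≈ -31.9, y ≈ -37.1 km.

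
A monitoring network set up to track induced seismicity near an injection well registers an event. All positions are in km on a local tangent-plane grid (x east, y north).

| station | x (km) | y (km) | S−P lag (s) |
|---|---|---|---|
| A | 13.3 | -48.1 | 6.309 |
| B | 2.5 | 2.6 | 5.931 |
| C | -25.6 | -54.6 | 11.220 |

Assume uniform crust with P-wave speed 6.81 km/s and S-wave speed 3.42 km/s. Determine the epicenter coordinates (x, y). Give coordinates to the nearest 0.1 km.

39.8 km east, -13.8 km north

Distance from S−P lag: d = Δt · v_P v_S / (v_P − v_S) = Δt · (6.81·3.42)/(6.81−3.42) ≈ 6.8703·Δt.
So d_A = 43.34, d_B = 40.75, d_C = 77.08 km.
Circle about each station: (x − 13.3)² + (y + 48.1)² = 43.34²; (x − 2.5)² + (y − 2.6)² = 40.75²; (x + 25.6)² + (y + 54.6)² = 77.08².
Subtracting the A equation from the B and C equations removes the quadratic terms:
-21.6 x + 101.4 y = -2259.70
-77.8 x − 13.0 y = -2916.95
Solving the 2×2 system: x ≈ 39.8, y ≈ -13.8 km.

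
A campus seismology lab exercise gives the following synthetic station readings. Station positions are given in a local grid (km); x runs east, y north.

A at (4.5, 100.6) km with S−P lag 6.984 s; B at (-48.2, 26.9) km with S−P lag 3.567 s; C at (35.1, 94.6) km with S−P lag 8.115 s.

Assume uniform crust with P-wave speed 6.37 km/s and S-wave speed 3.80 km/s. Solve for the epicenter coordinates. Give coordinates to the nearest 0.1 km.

(-16.6, 38.3)

Distance from S−P lag: d = Δt · v_P v_S / (v_P − v_S) = Δt · (6.37·3.80)/(6.37−3.80) ≈ 9.4187·Δt.
So d_A = 65.78, d_B = 33.60, d_C = 76.43 km.
Circle about each station: (x − 4.5)² + (y − 100.6)² = 65.78²; (x + 48.2)² + (y − 26.9)² = 33.60²; (x − 35.1)² + (y − 94.6)² = 76.43².
Subtracting pairs of circle equations eliminates x²+y² and gives linear equations (the radical axes):
-105.4 x − 147.4 y = -3895.71
61.2 x − 12.0 y = -1473.98
Solving the 2×2 system: x ≈ -16.6, y ≈ 38.3 km.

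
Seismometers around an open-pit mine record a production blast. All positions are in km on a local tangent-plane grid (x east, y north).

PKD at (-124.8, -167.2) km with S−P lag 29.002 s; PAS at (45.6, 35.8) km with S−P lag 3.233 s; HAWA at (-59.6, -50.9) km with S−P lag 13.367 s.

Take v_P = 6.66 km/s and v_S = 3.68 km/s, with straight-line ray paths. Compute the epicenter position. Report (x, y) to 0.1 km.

Distance from S−P lag: d = Δt · v_P v_S / (v_P − v_S) = Δt · (6.66·3.68)/(6.66−3.68) ≈ 8.2244·Δt.
So d_PKD = 238.52, d_PAS = 26.59, d_HAWA = 109.94 km.
Circle about each station: (x + 124.8)² + (y + 167.2)² = 238.52²; (x − 45.6)² + (y − 35.8)² = 26.59²; (x + 59.6)² + (y + 50.9)² = 109.94².
Subtracting the PKD equation from the PAS and HAWA equations removes the quadratic terms:
340.8 x + 406.0 y = 16014.88
130.4 x + 232.6 y = 7417.08
Solving the 2×2 system: x ≈ 27.1, y ≈ 16.7 km.

x ≈ 27.1 km, y ≈ 16.7 km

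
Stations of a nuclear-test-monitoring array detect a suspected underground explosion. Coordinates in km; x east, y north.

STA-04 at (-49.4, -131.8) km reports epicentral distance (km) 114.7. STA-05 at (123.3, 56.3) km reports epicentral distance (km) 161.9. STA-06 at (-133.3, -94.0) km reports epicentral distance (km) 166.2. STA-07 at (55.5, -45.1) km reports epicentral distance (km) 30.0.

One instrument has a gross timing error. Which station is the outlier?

Solve using three stations at a time. Using STA-04, STA-06, STA-07 (subtract circle equations pairwise → linear system) gives (x, y) ≈ (25.5, -44.9).
Distances from that point to each station vs reported:
  STA-04: calculated 114.7 vs reported 114.7 → residual 0.0 km
  STA-05: calculated 140.8 vs reported 161.9 → residual 21.1 km
  STA-06: calculated 166.2 vs reported 166.2 → residual 0.0 km
  STA-07: calculated 30.0 vs reported 30.0 → residual 0.0 km
STA-04, STA-06, STA-07 are mutually consistent (residuals ≈ 0); STA-05 is off by 21.1 km.

STA-05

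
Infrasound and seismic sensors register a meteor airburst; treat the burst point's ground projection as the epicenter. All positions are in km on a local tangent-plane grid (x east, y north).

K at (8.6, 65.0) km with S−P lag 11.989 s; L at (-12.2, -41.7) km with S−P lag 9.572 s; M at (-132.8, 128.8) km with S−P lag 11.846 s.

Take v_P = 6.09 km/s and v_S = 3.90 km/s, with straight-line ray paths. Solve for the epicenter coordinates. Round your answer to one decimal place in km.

Distance from S−P lag: d = Δt · v_P v_S / (v_P − v_S) = Δt · (6.09·3.90)/(6.09−3.90) ≈ 10.8452·Δt.
So d_K = 130.02, d_L = 103.81, d_M = 128.47 km.
Circle about each station: (x − 8.6)² + (y − 65.0)² = 130.02²; (x + 12.2)² + (y + 41.7)² = 103.81²; (x + 132.8)² + (y − 128.8)² = 128.47².
Subtracting the K equation from the L and M equations removes the quadratic terms:
-41.6 x − 213.4 y = 3717.45
-282.8 x + 127.6 y = 30326.98
Solving the 2×2 system: x ≈ -105.8, y ≈ 3.2 km.

-105.8 km east, 3.2 km north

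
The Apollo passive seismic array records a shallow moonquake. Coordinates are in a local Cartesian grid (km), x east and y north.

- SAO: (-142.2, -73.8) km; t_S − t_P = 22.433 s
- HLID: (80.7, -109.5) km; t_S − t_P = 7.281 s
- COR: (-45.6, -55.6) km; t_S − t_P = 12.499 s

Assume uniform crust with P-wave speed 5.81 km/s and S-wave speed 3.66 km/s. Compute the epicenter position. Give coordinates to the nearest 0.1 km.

Distance from S−P lag: d = Δt · v_P v_S / (v_P − v_S) = Δt · (5.81·3.66)/(5.81−3.66) ≈ 9.8905·Δt.
So d_SAO = 221.87, d_HLID = 72.01, d_COR = 123.62 km.
Circle about each station: (x + 142.2)² + (y + 73.8)² = 221.87²; (x − 80.7)² + (y + 109.5)² = 72.01²; (x + 45.6)² + (y + 55.6)² = 123.62².
Subtracting pairs of circle equations eliminates x²+y² and gives linear equations (the radical axes):
445.8 x − 71.4 y = 36876.32
193.2 x + 36.4 y = 13447.83
Solving the 2×2 system: x ≈ 76.7, y ≈ -37.6 km.

(76.7, -37.6)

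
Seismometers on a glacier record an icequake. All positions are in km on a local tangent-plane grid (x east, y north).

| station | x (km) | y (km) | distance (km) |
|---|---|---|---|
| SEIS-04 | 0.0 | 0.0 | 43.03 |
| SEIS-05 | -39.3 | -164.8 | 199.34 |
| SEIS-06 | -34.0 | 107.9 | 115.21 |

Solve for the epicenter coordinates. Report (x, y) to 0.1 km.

x ≈ 38.8 km, y ≈ 18.6 km

Circle about each station: x² + y² = 43.03²; (x + 39.3)² + (y + 164.8)² = 199.34²; (x + 34.0)² + (y − 107.9)² = 115.21².
Subtracting the SEIS-04 equation from the SEIS-05 and SEIS-06 equations removes the quadratic terms:
-78.6 x − 329.6 y = -9181.32
-68.0 x + 215.8 y = 1376.65
Solving the 2×2 system: x ≈ 38.8, y ≈ 18.6 km.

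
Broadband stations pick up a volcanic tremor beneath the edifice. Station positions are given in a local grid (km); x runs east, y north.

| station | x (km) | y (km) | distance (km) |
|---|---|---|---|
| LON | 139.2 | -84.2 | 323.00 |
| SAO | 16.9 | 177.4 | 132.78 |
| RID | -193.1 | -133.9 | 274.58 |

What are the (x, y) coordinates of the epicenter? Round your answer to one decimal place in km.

(-105.7, 126.4)

Circle about each station: (x − 139.2)² + (y + 84.2)² = 323.00²; (x − 16.9)² + (y − 177.4)² = 132.78²; (x + 193.1)² + (y + 133.9)² = 274.58².
Subtracting the LON equation from the SAO and RID equations removes the quadratic terms:
-244.6 x + 523.2 y = 91988.56
-664.6 x − 99.4 y = 57685.36
Solving the 2×2 system: x ≈ -105.7, y ≈ 126.4 km.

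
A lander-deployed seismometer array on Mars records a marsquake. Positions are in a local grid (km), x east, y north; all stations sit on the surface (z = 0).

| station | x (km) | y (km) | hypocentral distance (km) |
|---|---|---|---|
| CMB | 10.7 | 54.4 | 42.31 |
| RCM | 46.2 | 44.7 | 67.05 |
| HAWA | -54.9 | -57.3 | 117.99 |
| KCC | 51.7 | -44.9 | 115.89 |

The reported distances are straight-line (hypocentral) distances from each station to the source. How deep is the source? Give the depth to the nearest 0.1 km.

Each station gives a sphere (x−x_i)² + (y−y_i)² + z² = d_i² (stations at z=0).
Subtracting the CMB sphere from RCM and HAWA: z² cancels, leaving linear equations in x and y:
71.0 x − 19.4 y = -1646.89
-131.2 x − 223.4 y = -8908.05
Solving: x ≈ -10.599, y ≈ 46.100 km (keep extra digits for the depth step; rounded: -10.6, 46.1).
Then from the CMB sphere: z² = 42.31² − (x − 10.7)² − (y − 54.4)² with x = -10.599, y = 46.100, so z ≈ 35.603 ≈ 35.6 km.

35.6 km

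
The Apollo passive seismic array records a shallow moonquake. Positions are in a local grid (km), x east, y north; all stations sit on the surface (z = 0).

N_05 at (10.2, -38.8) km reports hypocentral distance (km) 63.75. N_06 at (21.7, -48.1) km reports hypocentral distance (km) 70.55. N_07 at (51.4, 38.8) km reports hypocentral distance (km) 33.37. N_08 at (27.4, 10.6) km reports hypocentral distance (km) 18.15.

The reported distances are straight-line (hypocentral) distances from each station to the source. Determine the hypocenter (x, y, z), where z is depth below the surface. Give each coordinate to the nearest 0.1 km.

Each station gives a sphere (x−x_i)² + (y−y_i)² + z² = d_i² (stations at z=0).
Subtracting the N_05 sphere from N_06 and N_07: z² cancels, leaving linear equations in x and y:
23.0 x − 18.6 y = 261.78
82.4 x + 155.2 y = 5488.43
Solving: x ≈ 27.971, y ≈ 20.513 km (keep extra digits for the depth step; rounded: 28.0, 20.5).
Then from the N_05 sphere: z² = 63.75² − (x − 10.2)² − (y + 38.8)² with x = 27.971, y = 20.513, so z ≈ 15.173 ≈ 15.2 km.

(28.0, 20.5, 15.2)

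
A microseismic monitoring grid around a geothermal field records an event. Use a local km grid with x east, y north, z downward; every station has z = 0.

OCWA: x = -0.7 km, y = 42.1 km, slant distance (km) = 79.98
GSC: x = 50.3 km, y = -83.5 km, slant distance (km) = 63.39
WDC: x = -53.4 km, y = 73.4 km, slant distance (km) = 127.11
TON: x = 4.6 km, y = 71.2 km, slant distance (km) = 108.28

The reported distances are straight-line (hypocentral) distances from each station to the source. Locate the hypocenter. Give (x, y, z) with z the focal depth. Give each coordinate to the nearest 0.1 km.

Each station gives a sphere (x−x_i)² + (y−y_i)² + z² = d_i² (stations at z=0).
Subtracting the OCWA sphere from GSC and WDC: z² cancels, leaving linear equations in x and y:
102.0 x − 251.2 y = 10107.95
-105.4 x + 62.6 y = -3293.93
Solving: x ≈ 9.690, y ≈ -36.304 km (keep extra digits for the depth step; rounded: 9.7, -36.3).
Then from the OCWA sphere: z² = 79.98² − (x + 0.7)² − (y − 42.1)² with x = 9.690, y = -36.304, so z ≈ 11.902 ≈ 11.9 km.

x ≈ 9.7 km, y ≈ -36.3 km, depth ≈ 11.9 km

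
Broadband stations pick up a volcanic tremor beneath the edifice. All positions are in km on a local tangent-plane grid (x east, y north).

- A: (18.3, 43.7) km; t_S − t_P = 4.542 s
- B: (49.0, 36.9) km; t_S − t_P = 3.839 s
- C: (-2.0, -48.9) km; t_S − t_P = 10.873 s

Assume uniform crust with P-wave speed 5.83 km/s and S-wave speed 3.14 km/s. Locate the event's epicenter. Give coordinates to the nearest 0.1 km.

x ≈ 32.8 km, y ≈ 16.4 km

Distance from S−P lag: d = Δt · v_P v_S / (v_P − v_S) = Δt · (5.83·3.14)/(5.83−3.14) ≈ 6.8053·Δt.
So d_A = 30.91, d_B = 26.13, d_C = 73.99 km.
Circle about each station: (x − 18.3)² + (y − 43.7)² = 30.91²; (x − 49.0)² + (y − 36.9)² = 26.13²; (x + 2.0)² + (y + 48.9)² = 73.99².
Subtracting the A equation from the B and C equations removes the quadratic terms:
61.4 x − 13.6 y = 1790.68
-40.6 x − 185.2 y = -4368.46
Solving the 2×2 system: x ≈ 32.8, y ≈ 16.4 km.
Check against A (with the unrounded x, y): √((x − 18.3)²+(y − 43.7)²) = 30.91 ≈ 30.91 km. ✓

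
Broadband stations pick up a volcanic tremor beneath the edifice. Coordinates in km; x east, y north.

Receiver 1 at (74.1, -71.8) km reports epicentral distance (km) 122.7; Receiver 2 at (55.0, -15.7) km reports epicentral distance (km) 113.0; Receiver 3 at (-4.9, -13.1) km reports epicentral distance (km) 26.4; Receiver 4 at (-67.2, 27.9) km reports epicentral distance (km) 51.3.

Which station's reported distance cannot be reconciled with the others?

Solve using three stations at a time. Using Receiver 1, Receiver 3, Receiver 4 (subtract circle equations pairwise → linear system) gives (x, y) ≈ (-30.5, -7.8).
Distances from that point to each station vs reported:
  Receiver 1: calculated 122.6 vs reported 122.7 → residual 0.1 km
  Receiver 2: calculated 85.9 vs reported 113.0 → residual 27.1 km
  Receiver 3: calculated 26.1 vs reported 26.4 → residual 0.3 km
  Receiver 4: calculated 51.2 vs reported 51.3 → residual 0.1 km
Receiver 1, Receiver 3, Receiver 4 are mutually consistent (residuals ≈ 0); Receiver 2 is off by 27.1 km.

Receiver 2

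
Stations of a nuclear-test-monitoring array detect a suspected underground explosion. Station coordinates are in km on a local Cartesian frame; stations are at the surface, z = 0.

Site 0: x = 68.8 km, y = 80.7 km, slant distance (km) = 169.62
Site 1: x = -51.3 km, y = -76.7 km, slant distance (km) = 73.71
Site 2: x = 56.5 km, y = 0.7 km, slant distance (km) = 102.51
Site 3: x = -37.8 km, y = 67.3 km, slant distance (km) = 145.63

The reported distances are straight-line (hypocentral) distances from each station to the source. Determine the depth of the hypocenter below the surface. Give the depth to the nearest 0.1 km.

53.8 km

Each station gives a sphere (x−x_i)² + (y−y_i)² + z² = d_i² (stations at z=0).
Subtracting the Site 0 sphere from Site 1 and Site 2: z² cancels, leaving linear equations in x and y:
-240.2 x − 314.8 y = 20606.43
-24.6 x − 160.0 y = 10209.45
Solving: x ≈ -2.708, y ≈ -63.393 km (keep extra digits for the depth step; rounded: -2.7, -63.4).
Then from the Site 0 sphere: z² = 169.62² − (x − 68.8)² − (y − 80.7)² with x = -2.708, y = -63.393, so z ≈ 53.803 ≈ 53.8 km.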